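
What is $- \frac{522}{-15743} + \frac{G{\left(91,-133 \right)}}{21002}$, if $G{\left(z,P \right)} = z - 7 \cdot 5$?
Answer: $\frac{5922326}{165317243} \approx 0.035824$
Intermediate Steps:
$G{\left(z,P \right)} = -35 + z$ ($G{\left(z,P \right)} = z - 35 = -35 + z$)
$- \frac{522}{-15743} + \frac{G{\left(91,-133 \right)}}{21002} = - \frac{522}{-15743} + \frac{-35 + 91}{21002} = \left(-522\right) \left(- \frac{1}{15743}\right) + 56 \cdot \frac{1}{21002} = \frac{522}{15743} + \frac{28}{10501} = \frac{5922326}{165317243}$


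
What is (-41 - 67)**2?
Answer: 11664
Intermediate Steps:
(-41 - 67)**2 = (-108)**2 = 11664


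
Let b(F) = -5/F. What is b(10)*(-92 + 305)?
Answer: -213/2 ≈ -106.50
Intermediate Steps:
b(10)*(-92 + 305) = (-5/10)*(-92 + 305) = -5*⅒*213 = -½*213 = -213/2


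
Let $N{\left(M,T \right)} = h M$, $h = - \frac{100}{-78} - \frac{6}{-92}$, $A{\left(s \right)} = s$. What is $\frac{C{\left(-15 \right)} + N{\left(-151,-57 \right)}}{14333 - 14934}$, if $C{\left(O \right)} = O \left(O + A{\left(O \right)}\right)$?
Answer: $- \frac{442333}{1078194} \approx -0.41025$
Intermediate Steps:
$h = \frac{2417}{1794}$ ($h = \left(-100\right) \left(- \frac{1}{78}\right) - - \frac{3}{46} = \frac{50}{39} + \frac{3}{46} = \frac{2417}{1794} \approx 1.3473$)
$N{\left(M,T \right)} = \frac{2417 M}{1794}$
$C{\left(O \right)} = 2 O^{2}$ ($C{\left(O \right)} = O \left(O + O\right) = O 2 O = 2 O^{2}$)
$\frac{C{\left(-15 \right)} + N{\left(-151,-57 \right)}}{14333 - 14934} = \frac{2 \left(-15\right)^{2} + \frac{2417}{1794} \left(-151\right)}{14333 - 14934} = \frac{2 \cdot 225 - \frac{364967}{1794}}{14333 - 14934} = \frac{450 - \frac{364967}{1794}}{14333 - 14934} = \frac{442333}{1794 \left(-601\right)} = \frac{442333}{1794} \left(- \frac{1}{601}\right) = - \frac{442333}{1078194}$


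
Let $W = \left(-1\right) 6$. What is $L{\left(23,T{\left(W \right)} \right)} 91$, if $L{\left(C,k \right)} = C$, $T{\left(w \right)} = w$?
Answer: $2093$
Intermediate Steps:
$W = -6$
$L{\left(23,T{\left(W \right)} \right)} 91 = 23 \cdot 91 = 2093$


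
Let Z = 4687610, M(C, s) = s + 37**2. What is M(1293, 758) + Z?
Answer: 4689737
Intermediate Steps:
M(C, s) = 1369 + s (M(C, s) = s + 1369 = 1369 + s)
M(1293, 758) + Z = (1369 + 758) + 4687610 = 2127 + 4687610 = 4689737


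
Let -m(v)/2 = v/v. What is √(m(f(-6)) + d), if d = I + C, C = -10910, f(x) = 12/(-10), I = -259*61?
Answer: I*√26711 ≈ 163.44*I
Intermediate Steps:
I = -15799
f(x) = -6/5 (f(x) = 12*(-⅒) = -6/5)
m(v) = -2 (m(v) = -2*v/v = -2*1 = -2)
d = -26709 (d = -15799 - 10910 = -26709)
√(m(f(-6)) + d) = √(-2 - 26709) = √(-26711) = I*√26711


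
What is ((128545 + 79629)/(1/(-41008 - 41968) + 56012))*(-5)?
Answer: -86367229120/4647651711 ≈ -18.583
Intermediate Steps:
((128545 + 79629)/(1/(-41008 - 41968) + 56012))*(-5) = (208174/(1/(-82976) + 56012))*(-5) = (208174/(-1/82976 + 56012))*(-5) = (208174/(4647651711/82976))*(-5) = (208174*(82976/4647651711))*(-5) = (17273445824/4647651711)*(-5) = -86367229120/4647651711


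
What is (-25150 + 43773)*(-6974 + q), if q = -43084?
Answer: -932230134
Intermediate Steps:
(-25150 + 43773)*(-6974 + q) = (-25150 + 43773)*(-6974 - 43084) = 18623*(-50058) = -932230134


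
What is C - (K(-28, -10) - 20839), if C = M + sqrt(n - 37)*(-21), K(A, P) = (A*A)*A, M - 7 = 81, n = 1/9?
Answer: 42879 - 14*I*sqrt(83) ≈ 42879.0 - 127.55*I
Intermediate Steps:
n = 1/9 ≈ 0.11111
M = 88 (M = 7 + 81 = 88)
K(A, P) = A**3 (K(A, P) = A**2*A = A**3)
C = 88 - 14*I*sqrt(83) (C = 88 + sqrt(1/9 - 37)*(-21) = 88 + sqrt(-332/9)*(-21) = 88 + (2*I*sqrt(83)/3)*(-21) = 88 - 14*I*sqrt(83) ≈ 88.0 - 127.55*I)
C - (K(-28, -10) - 20839) = (88 - 14*I*sqrt(83)) - ((-28)**3 - 20839) = (88 - 14*I*sqrt(83)) - (-21952 - 20839) = (88 - 14*I*sqrt(83)) - 1*(-42791) = (88 - 14*I*sqrt(83)) + 42791 = 42879 - 14*I*sqrt(83)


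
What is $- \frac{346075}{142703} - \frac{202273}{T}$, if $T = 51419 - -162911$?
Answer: $- \frac{103039218669}{30585533990} \approx -3.3689$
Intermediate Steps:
$T = 214330$ ($T = 51419 + 162911 = 214330$)
$- \frac{346075}{142703} - \frac{202273}{T} = - \frac{346075}{142703} - \frac{202273}{214330} = - \frac{103039218669}{30585533990}$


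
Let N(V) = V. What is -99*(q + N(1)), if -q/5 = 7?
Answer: 3366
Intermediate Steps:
q = -35 (q = -5*7 = -35)
-99*(q + N(1)) = -99*(-35 + 1) = -99*(-34) = 3366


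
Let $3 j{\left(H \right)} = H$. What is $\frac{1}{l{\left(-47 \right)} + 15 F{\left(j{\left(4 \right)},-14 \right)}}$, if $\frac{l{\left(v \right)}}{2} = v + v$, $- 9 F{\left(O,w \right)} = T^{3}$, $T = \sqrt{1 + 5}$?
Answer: $- \frac{47}{8686} + \frac{5 \sqrt{6}}{17372} \approx -0.004706$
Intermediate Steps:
$j{\left(H \right)} = \frac{H}{3}$
$T = \sqrt{6} \approx 2.4495$
$F{\left(O,w \right)} = - \frac{2 \sqrt{6}}{3}$ ($F{\left(O,w \right)} = - \frac{\left(\sqrt{6}\right)^{3}}{9} = - \frac{6 \sqrt{6}}{9} = - \frac{2 \sqrt{6}}{3}$)
$l{\left(v \right)} = 4 v$ ($l{\left(v \right)} = 2 \left(v + v\right) = 2 \cdot 2 v = 4 v$)
$\frac{1}{l{\left(-47 \right)} + 15 F{\left(j{\left(4 \right)},-14 \right)}} = \frac{1}{4 \left(-47\right) + 15 \left(- \frac{2 \sqrt{6}}{3}\right)} = \frac{1}{-188 - 10 \sqrt{6}}$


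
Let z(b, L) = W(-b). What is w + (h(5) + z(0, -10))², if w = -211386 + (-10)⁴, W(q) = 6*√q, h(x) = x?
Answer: -201361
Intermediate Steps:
z(b, L) = 6*√(-b)
w = -201386 (w = -211386 + 10000 = -201386)
w + (h(5) + z(0, -10))² = -201386 + (5 + 6*√(-1*0))² = -201386 + (5 + 6*√0)² = -201386 + (5 + 6*0)² = -201386 + (5 + 0)² = -201386 + 5² = -201386 + 25 = -201361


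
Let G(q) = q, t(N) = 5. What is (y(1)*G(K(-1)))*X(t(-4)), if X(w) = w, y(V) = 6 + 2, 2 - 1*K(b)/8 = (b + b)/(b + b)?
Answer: 320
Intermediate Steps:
K(b) = 8 (K(b) = 16 - 8*(b + b)/(b + b) = 16 - 8*2*b/(2*b) = 16 - 8*2*b*1/(2*b) = 16 - 8*1 = 16 - 8 = 8)
y(V) = 8
(y(1)*G(K(-1)))*X(t(-4)) = (8*8)*5 = 64*5 = 320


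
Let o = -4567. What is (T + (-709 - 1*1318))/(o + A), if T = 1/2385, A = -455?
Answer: 2417197/5988735 ≈ 0.40362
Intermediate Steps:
T = 1/2385 ≈ 0.00041929
(T + (-709 - 1*1318))/(o + A) = (1/2385 + (-709 - 1*1318))/(-4567 - 455) = (1/2385 + (-709 - 1318))/(-5022) = (1/2385 - 2027)*(-1/5022) = -4834394/2385*(-1/5022) = 2417197/5988735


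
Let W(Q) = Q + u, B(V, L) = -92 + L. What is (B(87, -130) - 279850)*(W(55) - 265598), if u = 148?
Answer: 74329708440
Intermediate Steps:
W(Q) = 148 + Q (W(Q) = Q + 148 = 148 + Q)
(B(87, -130) - 279850)*(W(55) - 265598) = ((-92 - 130) - 279850)*((148 + 55) - 265598) = (-222 - 279850)*(203 - 265598) = -280072*(-265395) = 74329708440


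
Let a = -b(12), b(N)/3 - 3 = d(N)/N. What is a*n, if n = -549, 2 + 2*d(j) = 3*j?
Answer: 29097/4 ≈ 7274.3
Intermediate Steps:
d(j) = -1 + 3*j/2 (d(j) = -1 + (3*j)/2 = -1 + 3*j/2)
b(N) = 9 + 3*(-1 + 3*N/2)/N (b(N) = 9 + 3*((-1 + 3*N/2)/N) = 9 + 3*(-1 + 3*N/2)/N)
a = -53/4 (a = -(27/2 - 3/12) = -(27/2 - 3*1/12) = -(27/2 - 1/4) = -1*53/4 = -53/4 ≈ -13.250)
a*n = -53/4*(-549) = 29097/4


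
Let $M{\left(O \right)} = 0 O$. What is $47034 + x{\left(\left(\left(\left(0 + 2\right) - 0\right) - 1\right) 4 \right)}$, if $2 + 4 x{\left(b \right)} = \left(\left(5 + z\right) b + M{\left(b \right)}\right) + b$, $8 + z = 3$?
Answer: $\frac{94069}{2} \approx 47035.0$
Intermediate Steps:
$z = -5$ ($z = -8 + 3 = -5$)
$M{\left(O \right)} = 0$
$x{\left(b \right)} = - \frac{1}{2} + \frac{b}{4}$ ($x{\left(b \right)} = - \frac{1}{2} + \frac{\left(\left(5 - 5\right) b + 0\right) + b}{4} = - \frac{1}{2} + \frac{\left(0 b + 0\right) + b}{4} = - \frac{1}{2} + \frac{\left(0 + 0\right) + b}{4} = - \frac{1}{2} + \frac{0 + b}{4} = - \frac{1}{2} + \frac{b}{4}$)
$47034 + x{\left(\left(\left(\left(0 + 2\right) - 0\right) - 1\right) 4 \right)} = 47034 - \left(\frac{1}{2} - \frac{\left(\left(\left(0 + 2\right) - 0\right) - 1\right) 4}{4}\right) = 47034 - \left(\frac{1}{2} - \frac{\left(\left(2 + 0\right) - 1\right) 4}{4}\right) = 47034 - \left(\frac{1}{2} - \frac{\left(2 - 1\right) 4}{4}\right) = 47034 - \left(\frac{1}{2} - \frac{1 \cdot 4}{4}\right) = 47034 + \left(- \frac{1}{2} + \frac{1}{4} \cdot 4\right) = 47034 + \left(- \frac{1}{2} + 1\right) = 47034 + \frac{1}{2} = \frac{94069}{2}$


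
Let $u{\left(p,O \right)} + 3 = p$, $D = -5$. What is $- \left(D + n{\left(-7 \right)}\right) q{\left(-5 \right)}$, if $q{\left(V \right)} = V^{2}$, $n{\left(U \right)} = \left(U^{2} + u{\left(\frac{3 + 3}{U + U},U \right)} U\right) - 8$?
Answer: $-1500$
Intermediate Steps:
$u{\left(p,O \right)} = -3 + p$
$n{\left(U \right)} = -8 + U^{2} + U \left(-3 + \frac{3}{U}\right)$ ($n{\left(U \right)} = \left(U^{2} + \left(-3 + \frac{3 + 3}{U + U}\right) U\right) - 8 = \left(U^{2} + \left(-3 + \frac{6}{2 U}\right) U\right) - 8 = \left(U^{2} + \left(-3 + 6 \frac{1}{2 U}\right) U\right) - 8 = \left(U^{2} + \left(-3 + \frac{3}{U}\right) U\right) - 8 = \left(U^{2} + U \left(-3 + \frac{3}{U}\right)\right) - 8 = -8 + U^{2} + U \left(-3 + \frac{3}{U}\right)$)
$- \left(D + n{\left(-7 \right)}\right) q{\left(-5 \right)} = - \left(-5 - \left(-16 - 49\right)\right) \left(-5\right)^{2} = - \left(-5 + \left(-5 + 49 + 21\right)\right) 25 = - \left(-5 + 65\right) 25 = - 60 \cdot 25 = \left(-1\right) 1500 = -1500$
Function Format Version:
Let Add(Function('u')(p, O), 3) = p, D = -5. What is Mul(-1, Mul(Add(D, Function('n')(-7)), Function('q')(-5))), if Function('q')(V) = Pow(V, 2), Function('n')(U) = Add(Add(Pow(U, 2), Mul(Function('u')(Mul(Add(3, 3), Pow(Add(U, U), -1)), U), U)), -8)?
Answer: -1500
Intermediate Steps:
Function('u')(p, O) = Add(-3, p)
Function('n')(U) = Add(-8, Pow(U, 2), Mul(U, Add(-3, Mul(3, Pow(U, -1))))) (Function('n')(U) = Add(Add(Pow(U, 2), Mul(Add(-3, Mul(Add(3, 3), Pow(Add(U, U), -1))), U)), -8) = Add(Add(Pow(U, 2), Mul(Add(-3, Mul(6, Pow(Mul(2, U), -1))), U)), -8) = Add(Add(Pow(U, 2), Mul(Add(-3, Mul(6, Mul(Rational(1, 2), Pow(U, -1)))), U)), -8) = Add(Add(Pow(U, 2), Mul(Add(-3, Mul(3, Pow(U, -1))), U)), -8) = Add(Add(Pow(U, 2), Mul(U, Add(-3, Mul(3, Pow(U, -1))))), -8) = Add(-8, Pow(U, 2), Mul(U, Add(-3, Mul(3, Pow(U, -1))))))
Mul(-1, Mul(Add(D, Function('n')(-7)), Function('q')(-5))) = Mul(-1, Mul(Add(-5, Add(-5, Pow(-7, 2), Mul(-3, -7))), Pow(-5, 2))) = Mul(-1, Mul(Add(-5, Add(-5, 49, 21)), 25)) = Mul(-1, Mul(Add(-5, 65), 25)) = Mul(-1, Mul(60, 25)) = Mul(-1, 1500) = -1500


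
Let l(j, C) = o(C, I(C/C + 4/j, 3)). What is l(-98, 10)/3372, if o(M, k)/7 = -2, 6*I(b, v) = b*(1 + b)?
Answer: -7/1686 ≈ -0.0041518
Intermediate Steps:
I(b, v) = b*(1 + b)/6 (I(b, v) = (b*(1 + b))/6 = b*(1 + b)/6)
o(M, k) = -14 (o(M, k) = 7*(-2) = -14)
l(j, C) = -14
l(-98, 10)/3372 = -14/3372 = -14*1/3372 = -7/1686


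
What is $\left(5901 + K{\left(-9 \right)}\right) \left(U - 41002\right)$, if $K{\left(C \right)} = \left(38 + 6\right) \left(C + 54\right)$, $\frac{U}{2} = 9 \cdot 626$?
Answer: $-234333654$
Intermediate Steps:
$U = 11268$ ($U = 2 \cdot 9 \cdot 626 = 2 \cdot 5634 = 11268$)
$K{\left(C \right)} = 2376 + 44 C$ ($K{\left(C \right)} = 44 \left(54 + C\right) = 2376 + 44 C$)
$\left(5901 + K{\left(-9 \right)}\right) \left(U - 41002\right) = \left(5901 + \left(2376 + 44 \left(-9\right)\right)\right) \left(11268 - 41002\right) = \left(5901 + \left(2376 - 396\right)\right) \left(-29734\right) = \left(5901 + 1980\right) \left(-29734\right) = 7881 \left(-29734\right) = -234333654$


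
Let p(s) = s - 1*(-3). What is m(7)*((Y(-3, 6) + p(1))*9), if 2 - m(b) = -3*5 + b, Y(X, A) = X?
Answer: 90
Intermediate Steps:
p(s) = 3 + s (p(s) = s + 3 = 3 + s)
m(b) = 17 - b (m(b) = 2 - (-3*5 + b) = 2 - (-15 + b) = 2 + (15 - b) = 17 - b)
m(7)*((Y(-3, 6) + p(1))*9) = (17 - 1*7)*((-3 + (3 + 1))*9) = (17 - 7)*((-3 + 4)*9) = 10*(1*9) = 10*9 = 90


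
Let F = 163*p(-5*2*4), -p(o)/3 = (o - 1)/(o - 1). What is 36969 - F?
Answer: 37458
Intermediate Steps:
p(o) = -3 (p(o) = -3*(o - 1)/(o - 1) = -3*(-1 + o)/(-1 + o) = -3*1 = -3)
F = -489 (F = 163*(-3) = -489)
36969 - F = 36969 - 1*(-489) = 36969 + 489 = 37458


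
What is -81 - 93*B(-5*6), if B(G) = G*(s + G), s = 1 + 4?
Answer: -69831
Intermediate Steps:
s = 5
B(G) = G*(5 + G)
-81 - 93*B(-5*6) = -81 - 93*(-5*6)*(5 - 5*6) = -81 - (-2790)*(5 - 30) = -81 - (-2790)*(-25) = -81 - 93*750 = -81 - 69750 = -69831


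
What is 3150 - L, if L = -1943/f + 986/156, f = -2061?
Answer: 168406691/53586 ≈ 3142.7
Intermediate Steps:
L = 389209/53586 (L = -1943/(-2061) + 986/156 = -1943*(-1/2061) + 986*(1/156) = 1943/2061 + 493/78 = 389209/53586 ≈ 7.2633)
3150 - L = 3150 - 1*389209/53586 = 3150 - 389209/53586 = 168406691/53586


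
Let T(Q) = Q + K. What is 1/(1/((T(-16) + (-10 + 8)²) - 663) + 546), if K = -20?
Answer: 695/379469 ≈ 0.0018315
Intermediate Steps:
T(Q) = -20 + Q (T(Q) = Q - 20 = -20 + Q)
1/(1/((T(-16) + (-10 + 8)²) - 663) + 546) = 1/(1/(((-20 - 16) + (-10 + 8)²) - 663) + 546) = 1/(1/((-36 + (-2)²) - 663) + 546) = 1/(1/((-36 + 4) - 663) + 546) = 1/(1/(-32 - 663) + 546) = 1/(1/(-695) + 546) = 1/(-1/695 + 546) = 1/(379469/695) = 695/379469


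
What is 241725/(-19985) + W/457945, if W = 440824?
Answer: -20377377497/1830406165 ≈ -11.133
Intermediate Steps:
241725/(-19985) + W/457945 = 241725/(-19985) + 440824/457945 = 241725*(-1/19985) + 440824*(1/457945) = -48345/3997 + 440824/457945 = -20377377497/1830406165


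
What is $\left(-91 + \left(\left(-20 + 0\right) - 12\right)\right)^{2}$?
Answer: $15129$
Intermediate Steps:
$\left(-91 + \left(\left(-20 + 0\right) - 12\right)\right)^{2} = \left(-91 - 32\right)^{2} = \left(-123\right)^{2} = 15129$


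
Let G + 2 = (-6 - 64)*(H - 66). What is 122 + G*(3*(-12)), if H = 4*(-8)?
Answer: -246766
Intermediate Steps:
H = -32
G = 6858 (G = -2 + (-6 - 64)*(-32 - 66) = -2 - 70*(-98) = -2 + 6860 = 6858)
122 + G*(3*(-12)) = 122 + 6858*(3*(-12)) = 122 + 6858*(-36) = 122 - 246888 = -246766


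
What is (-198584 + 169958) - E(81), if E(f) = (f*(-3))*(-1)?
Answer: -28869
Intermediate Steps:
E(f) = 3*f (E(f) = -3*f*(-1) = 3*f)
(-198584 + 169958) - E(81) = (-198584 + 169958) - 3*81 = -28626 - 1*243 = -28626 - 243 = -28869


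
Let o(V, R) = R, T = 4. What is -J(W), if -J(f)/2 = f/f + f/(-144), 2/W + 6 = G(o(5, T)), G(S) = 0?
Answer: 433/216 ≈ 2.0046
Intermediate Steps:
W = -⅓ (W = 2/(-6 + 0) = 2/(-6) = 2*(-⅙) = -⅓ ≈ -0.33333)
J(f) = -2 + f/72 (J(f) = -2*(f/f + f/(-144)) = -2*(1 + f*(-1/144)) = -2*(1 - f/144) = -2 + f/72)
-J(W) = -(-2 + (1/72)*(-⅓)) = -(-2 - 1/216) = -1*(-433/216) = 433/216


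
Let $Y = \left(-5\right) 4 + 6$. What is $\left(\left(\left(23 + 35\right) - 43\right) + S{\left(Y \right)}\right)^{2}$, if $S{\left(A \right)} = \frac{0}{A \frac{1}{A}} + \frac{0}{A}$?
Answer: $225$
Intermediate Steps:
$Y = -14$ ($Y = -20 + 6 = -14$)
$S{\left(A \right)} = 0$ ($S{\left(A \right)} = \frac{0}{1} + 0 = 0 \cdot 1 + 0 = 0 + 0 = 0$)
$\left(\left(\left(23 + 35\right) - 43\right) + S{\left(Y \right)}\right)^{2} = \left(\left(\left(23 + 35\right) - 43\right) + 0\right)^{2} = \left(\left(58 - 43\right) + 0\right)^{2} = \left(15 + 0\right)^{2} = 15^{2} = 225$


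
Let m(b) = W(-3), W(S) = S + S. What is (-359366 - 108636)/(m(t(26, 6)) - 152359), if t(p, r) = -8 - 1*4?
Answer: 468002/152365 ≈ 3.0716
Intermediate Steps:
W(S) = 2*S
t(p, r) = -12 (t(p, r) = -8 - 4 = -12)
m(b) = -6 (m(b) = 2*(-3) = -6)
(-359366 - 108636)/(m(t(26, 6)) - 152359) = (-359366 - 108636)/(-6 - 152359) = -468002/(-152365) = -468002*(-1/152365) = 468002/152365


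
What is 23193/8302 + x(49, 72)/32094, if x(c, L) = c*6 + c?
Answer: 186800932/66611097 ≈ 2.8044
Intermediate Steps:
x(c, L) = 7*c (x(c, L) = 6*c + c = 7*c)
23193/8302 + x(49, 72)/32094 = 23193/8302 + (7*49)/32094 = 23193*(1/8302) + 343*(1/32094) = 23193/8302 + 343/32094 = 186800932/66611097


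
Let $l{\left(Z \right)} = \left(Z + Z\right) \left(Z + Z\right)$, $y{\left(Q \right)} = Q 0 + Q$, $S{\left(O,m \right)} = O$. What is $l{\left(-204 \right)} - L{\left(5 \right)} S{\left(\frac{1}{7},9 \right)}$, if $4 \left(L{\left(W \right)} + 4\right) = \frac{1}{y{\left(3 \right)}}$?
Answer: $\frac{13983023}{84} \approx 1.6646 \cdot 10^{5}$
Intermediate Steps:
$y{\left(Q \right)} = Q$ ($y{\left(Q \right)} = 0 + Q = Q$)
$l{\left(Z \right)} = 4 Z^{2}$ ($l{\left(Z \right)} = 2 Z 2 Z = 4 Z^{2}$)
$L{\left(W \right)} = - \frac{47}{12}$ ($L{\left(W \right)} = -4 + \frac{1}{4 \cdot 3} = -4 + \frac{1}{4} \cdot \frac{1}{3} = -4 + \frac{1}{12} = - \frac{47}{12}$)
$l{\left(-204 \right)} - L{\left(5 \right)} S{\left(\frac{1}{7},9 \right)} = 4 \left(-204\right)^{2} - - \frac{47}{12 \cdot 7} = 4 \cdot 41616 - \left(- \frac{47}{12}\right) \frac{1}{7} = 166464 - - \frac{47}{84} = 166464 + \frac{47}{84} = \frac{13983023}{84}$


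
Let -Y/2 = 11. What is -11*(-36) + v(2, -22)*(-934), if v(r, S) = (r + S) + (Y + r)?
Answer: 37756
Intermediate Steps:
Y = -22 (Y = -2*11 = -22)
v(r, S) = -22 + S + 2*r (v(r, S) = (r + S) + (-22 + r) = (S + r) + (-22 + r) = -22 + S + 2*r)
-11*(-36) + v(2, -22)*(-934) = -11*(-36) + (-22 - 22 + 2*2)*(-934) = 396 + (-22 - 22 + 4)*(-934) = 396 - 40*(-934) = 396 + 37360 = 37756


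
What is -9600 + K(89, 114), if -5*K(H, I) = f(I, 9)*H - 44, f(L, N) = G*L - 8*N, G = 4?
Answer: -82132/5 ≈ -16426.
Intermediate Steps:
f(L, N) = -8*N + 4*L (f(L, N) = 4*L - 8*N = -8*N + 4*L)
K(H, I) = 44/5 - H*(-72 + 4*I)/5 (K(H, I) = -((-8*9 + 4*I)*H - 44)/5 = -((-72 + 4*I)*H - 44)/5 = -(H*(-72 + 4*I) - 44)/5 = -(-44 + H*(-72 + 4*I))/5 = 44/5 - H*(-72 + 4*I)/5)
-9600 + K(89, 114) = -9600 + (44/5 - ⅘*89*(-18 + 114)) = -9600 + (44/5 - ⅘*89*96) = -9600 + (44/5 - 34176/5) = -9600 - 34132/5 = -82132/5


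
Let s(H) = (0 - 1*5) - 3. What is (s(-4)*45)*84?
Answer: -30240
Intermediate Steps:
s(H) = -8 (s(H) = (0 - 5) - 3 = -5 - 3 = -8)
(s(-4)*45)*84 = -8*45*84 = -360*84 = -30240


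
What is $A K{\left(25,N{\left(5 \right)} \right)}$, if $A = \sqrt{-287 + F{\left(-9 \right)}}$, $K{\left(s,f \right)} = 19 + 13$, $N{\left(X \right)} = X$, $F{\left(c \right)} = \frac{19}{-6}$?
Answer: $\frac{16 i \sqrt{10446}}{3} \approx 545.1 i$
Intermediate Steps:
$F{\left(c \right)} = - \frac{19}{6}$ ($F{\left(c \right)} = 19 \left(- \frac{1}{6}\right) = - \frac{19}{6}$)
$K{\left(s,f \right)} = 32$
$A = \frac{i \sqrt{10446}}{6}$ ($A = \sqrt{-287 - \frac{19}{6}} = \sqrt{- \frac{1741}{6}} = \frac{i \sqrt{10446}}{6} \approx 17.034 i$)
$A K{\left(25,N{\left(5 \right)} \right)} = \frac{i \sqrt{10446}}{6} \cdot 32 = \frac{16 i \sqrt{10446}}{3}$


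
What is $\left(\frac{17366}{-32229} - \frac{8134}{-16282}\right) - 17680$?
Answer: $- \frac{662689012969}{37482327} \approx -17680.0$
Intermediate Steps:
$\left(\frac{17366}{-32229} - \frac{8134}{-16282}\right) - 17680 = \left(17366 \left(- \frac{1}{32229}\right) - - \frac{581}{1163}\right) - 17680 = \left(- \frac{17366}{32229} + \frac{581}{1163}\right) - 17680 = - \frac{1471609}{37482327} - 17680 = - \frac{662689012969}{37482327}$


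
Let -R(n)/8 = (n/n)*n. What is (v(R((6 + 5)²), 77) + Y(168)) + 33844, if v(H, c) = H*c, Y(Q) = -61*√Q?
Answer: -40692 - 122*√42 ≈ -41483.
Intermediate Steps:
R(n) = -8*n (R(n) = -8*n/n*n = -8*n)
(v(R((6 + 5)²), 77) + Y(168)) + 33844 = (-8*(6 + 5)²*77 - 122*√42) + 33844 = (-8*11²*77 - 122*√42) + 33844 = (-8*121*77 - 122*√42) + 33844 = (-968*77 - 122*√42) + 33844 = (-74536 - 122*√42) + 33844 = -40692 - 122*√42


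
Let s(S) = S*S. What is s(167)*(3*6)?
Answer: 502002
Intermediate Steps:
s(S) = S²
s(167)*(3*6) = 167²*(3*6) = 27889*18 = 502002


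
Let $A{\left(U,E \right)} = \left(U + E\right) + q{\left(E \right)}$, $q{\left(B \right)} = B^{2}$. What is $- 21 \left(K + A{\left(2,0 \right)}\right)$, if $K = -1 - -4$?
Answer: $-105$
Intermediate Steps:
$A{\left(U,E \right)} = E + U + E^{2}$ ($A{\left(U,E \right)} = \left(U + E\right) + E^{2} = \left(E + U\right) + E^{2} = E + U + E^{2}$)
$K = 3$ ($K = -1 + 4 = 3$)
$- 21 \left(K + A{\left(2,0 \right)}\right) = - 21 \left(3 + \left(0 + 2 + 0^{2}\right)\right) = - 21 \left(3 + \left(0 + 2 + 0\right)\right) = - 21 \left(3 + 2\right) = \left(-21\right) 5 = -105$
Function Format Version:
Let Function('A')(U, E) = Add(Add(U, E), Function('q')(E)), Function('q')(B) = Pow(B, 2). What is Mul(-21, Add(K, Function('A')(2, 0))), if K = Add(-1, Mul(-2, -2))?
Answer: -105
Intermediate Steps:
Function('A')(U, E) = Add(E, U, Pow(E, 2)) (Function('A')(U, E) = Add(Add(U, E), Pow(E, 2)) = Add(Add(E, U), Pow(E, 2)) = Add(E, U, Pow(E, 2)))
K = 3 (K = Add(-1, 4) = 3)
Mul(-21, Add(K, Function('A')(2, 0))) = Mul(-21, Add(3, Add(0, 2, Pow(0, 2)))) = Mul(-21, Add(3, Add(0, 2, 0))) = Mul(-21, Add(3, 2)) = Mul(-21, 5) = -105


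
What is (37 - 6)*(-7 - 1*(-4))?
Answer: -93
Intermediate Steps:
(37 - 6)*(-7 - 1*(-4)) = 31*(-7 + 4) = 31*(-3) = -93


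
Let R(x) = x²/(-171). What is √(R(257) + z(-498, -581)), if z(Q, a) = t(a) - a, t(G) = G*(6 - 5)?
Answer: 257*I*√19/57 ≈ 19.653*I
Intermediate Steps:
R(x) = -x²/171
t(G) = G (t(G) = G*1 = G)
z(Q, a) = 0 (z(Q, a) = a - a = 0)
√(R(257) + z(-498, -581)) = √(-1/171*257² + 0) = √(-1/171*66049 + 0) = √(-66049/171 + 0) = √(-66049/171) = 257*I*√19/57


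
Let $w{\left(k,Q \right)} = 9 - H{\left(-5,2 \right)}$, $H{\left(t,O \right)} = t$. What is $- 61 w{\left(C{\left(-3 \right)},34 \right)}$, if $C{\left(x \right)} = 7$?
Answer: $-854$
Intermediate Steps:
$w{\left(k,Q \right)} = 14$ ($w{\left(k,Q \right)} = 9 - -5 = 9 + 5 = 14$)
$- 61 w{\left(C{\left(-3 \right)},34 \right)} = \left(-61\right) 14 = -854$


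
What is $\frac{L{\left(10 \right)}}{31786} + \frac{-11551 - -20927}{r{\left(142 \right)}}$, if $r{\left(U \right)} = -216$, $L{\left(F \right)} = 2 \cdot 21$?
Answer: $- \frac{18626029}{429111} \approx -43.406$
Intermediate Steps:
$L{\left(F \right)} = 42$
$\frac{L{\left(10 \right)}}{31786} + \frac{-11551 - -20927}{r{\left(142 \right)}} = \frac{42}{31786} + \frac{-11551 - -20927}{-216} = 42 \cdot \frac{1}{31786} + \left(-11551 + 20927\right) \left(- \frac{1}{216}\right) = \frac{21}{15893} + 9376 \left(- \frac{1}{216}\right) = \frac{21}{15893} - \frac{1172}{27} = - \frac{18626029}{429111}$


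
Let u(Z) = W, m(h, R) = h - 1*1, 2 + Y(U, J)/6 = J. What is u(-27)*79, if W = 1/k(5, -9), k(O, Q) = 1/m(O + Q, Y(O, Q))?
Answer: -395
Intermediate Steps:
Y(U, J) = -12 + 6*J
m(h, R) = -1 + h (m(h, R) = h - 1 = -1 + h)
k(O, Q) = 1/(-1 + O + Q) (k(O, Q) = 1/(-1 + (O + Q)) = 1/(-1 + O + Q))
W = -5 (W = 1/(1/(-1 + 5 - 9)) = 1/(1/(-5)) = 1/(-⅕) = -5)
u(Z) = -5
u(-27)*79 = -5*79 = -395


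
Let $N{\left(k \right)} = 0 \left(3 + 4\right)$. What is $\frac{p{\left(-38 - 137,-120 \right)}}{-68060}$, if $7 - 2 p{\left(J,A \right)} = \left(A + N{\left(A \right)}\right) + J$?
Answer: $- \frac{151}{68060} \approx -0.0022186$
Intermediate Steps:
$N{\left(k \right)} = 0$ ($N{\left(k \right)} = 0 \cdot 7 = 0$)
$p{\left(J,A \right)} = \frac{7}{2} - \frac{A}{2} - \frac{J}{2}$ ($p{\left(J,A \right)} = \frac{7}{2} - \frac{\left(A + 0\right) + J}{2} = \frac{7}{2} - \frac{A + J}{2} = \frac{7}{2} - \left(\frac{A}{2} + \frac{J}{2}\right) = \frac{7}{2} - \frac{A}{2} - \frac{J}{2}$)
$\frac{p{\left(-38 - 137,-120 \right)}}{-68060} = \frac{\frac{7}{2} - -60 - \frac{-38 - 137}{2}}{-68060} = \left(\frac{7}{2} + 60 - - \frac{175}{2}\right) \left(- \frac{1}{68060}\right) = \left(\frac{7}{2} + 60 + \frac{175}{2}\right) \left(- \frac{1}{68060}\right) = 151 \left(- \frac{1}{68060}\right) = - \frac{151}{68060}$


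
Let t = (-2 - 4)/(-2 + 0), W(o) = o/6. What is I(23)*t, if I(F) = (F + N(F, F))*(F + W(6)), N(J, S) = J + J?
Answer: 4968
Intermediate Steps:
N(J, S) = 2*J
W(o) = o/6 (W(o) = o*(⅙) = o/6)
t = 3 (t = -6/(-2) = -6*(-½) = 3)
I(F) = 3*F*(1 + F) (I(F) = (F + 2*F)*(F + (⅙)*6) = (3*F)*(F + 1) = (3*F)*(1 + F) = 3*F*(1 + F))
I(23)*t = (3*23*(1 + 23))*3 = (3*23*24)*3 = 1656*3 = 4968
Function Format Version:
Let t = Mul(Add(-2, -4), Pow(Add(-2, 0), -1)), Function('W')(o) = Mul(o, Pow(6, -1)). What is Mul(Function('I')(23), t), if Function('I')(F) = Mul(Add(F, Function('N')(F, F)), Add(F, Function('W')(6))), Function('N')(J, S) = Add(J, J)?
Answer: 4968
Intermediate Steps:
Function('N')(J, S) = Mul(2, J)
Function('W')(o) = Mul(Rational(1, 6), o) (Function('W')(o) = Mul(o, Rational(1, 6)) = Mul(Rational(1, 6), o))
t = 3 (t = Mul(-6, Pow(-2, -1)) = Mul(-6, Rational(-1, 2)) = 3)
Function('I')(F) = Mul(3, F, Add(1, F)) (Function('I')(F) = Mul(Add(F, Mul(2, F)), Add(F, Mul(Rational(1, 6), 6))) = Mul(Mul(3, F), Add(F, 1)) = Mul(Mul(3, F), Add(1, F)) = Mul(3, F, Add(1, F)))
Mul(Function('I')(23), t) = Mul(Mul(3, 23, Add(1, 23)), 3) = Mul(Mul(3, 23, 24), 3) = Mul(1656, 3) = 4968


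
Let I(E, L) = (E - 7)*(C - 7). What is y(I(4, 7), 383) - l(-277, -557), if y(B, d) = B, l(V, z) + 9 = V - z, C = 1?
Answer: -253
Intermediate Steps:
I(E, L) = 42 - 6*E (I(E, L) = (E - 7)*(1 - 7) = (-7 + E)*(-6) = 42 - 6*E)
l(V, z) = -9 + V - z (l(V, z) = -9 + (V - z) = -9 + V - z)
y(I(4, 7), 383) - l(-277, -557) = (42 - 6*4) - (-9 - 277 - 1*(-557)) = (42 - 24) - (-9 - 277 + 557) = 18 - 1*271 = 18 - 271 = -253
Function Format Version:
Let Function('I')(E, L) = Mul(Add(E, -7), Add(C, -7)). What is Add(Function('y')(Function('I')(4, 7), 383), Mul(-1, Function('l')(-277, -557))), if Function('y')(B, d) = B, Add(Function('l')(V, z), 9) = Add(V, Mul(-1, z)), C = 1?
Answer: -253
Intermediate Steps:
Function('I')(E, L) = Add(42, Mul(-6, E)) (Function('I')(E, L) = Mul(Add(E, -7), Add(1, -7)) = Mul(Add(-7, E), -6) = Add(42, Mul(-6, E)))
Function('l')(V, z) = Add(-9, V, Mul(-1, z)) (Function('l')(V, z) = Add(-9, Add(V, Mul(-1, z))) = Add(-9, V, Mul(-1, z)))
Add(Function('y')(Function('I')(4, 7), 383), Mul(-1, Function('l')(-277, -557))) = Add(Add(42, Mul(-6, 4)), Mul(-1, Add(-9, -277, Mul(-1, -557)))) = Add(Add(42, -24), Mul(-1, Add(-9, -277, 557))) = Add(18, Mul(-1, 271)) = Add(18, -271) = -253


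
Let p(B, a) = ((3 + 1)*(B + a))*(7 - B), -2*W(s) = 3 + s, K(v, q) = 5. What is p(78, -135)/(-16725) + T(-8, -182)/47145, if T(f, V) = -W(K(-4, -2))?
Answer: -50874424/52566675 ≈ -0.96781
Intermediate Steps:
W(s) = -3/2 - s/2 (W(s) = -(3 + s)/2 = -3/2 - s/2)
p(B, a) = (7 - B)*(4*B + 4*a) (p(B, a) = (4*(B + a))*(7 - B) = (4*B + 4*a)*(7 - B) = (7 - B)*(4*B + 4*a))
T(f, V) = 4 (T(f, V) = -(-3/2 - 1/2*5) = -(-3/2 - 5/2) = -1*(-4) = 4)
p(78, -135)/(-16725) + T(-8, -182)/47145 = (-4*78**2 + 28*78 + 28*(-135) - 4*78*(-135))/(-16725) + 4/47145 = (-4*6084 + 2184 - 3780 + 42120)*(-1/16725) + 4*(1/47145) = (-24336 + 2184 - 3780 + 42120)*(-1/16725) + 4/47145 = 16188*(-1/16725) + 4/47145 = -5396/5575 + 4/47145 = -50874424/52566675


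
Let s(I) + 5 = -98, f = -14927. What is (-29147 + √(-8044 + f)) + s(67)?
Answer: -29250 + I*√22971 ≈ -29250.0 + 151.56*I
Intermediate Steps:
s(I) = -103 (s(I) = -5 - 98 = -103)
(-29147 + √(-8044 + f)) + s(67) = (-29147 + √(-8044 - 14927)) - 103 = (-29147 + √(-22971)) - 103 = (-29147 + I*√22971) - 103 = -29250 + I*√22971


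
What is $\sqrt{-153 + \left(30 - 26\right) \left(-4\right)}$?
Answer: $13 i \approx 13.0 i$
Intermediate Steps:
$\sqrt{-153 + \left(30 - 26\right) \left(-4\right)} = \sqrt{-153 + 4 \left(-4\right)} = \sqrt{-153 - 16} = \sqrt{-169} = 13 i$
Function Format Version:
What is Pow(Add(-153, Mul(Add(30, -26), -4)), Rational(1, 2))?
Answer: Mul(13, I) ≈ Mul(13.000, I)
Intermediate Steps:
Pow(Add(-153, Mul(Add(30, -26), -4)), Rational(1, 2)) = Pow(Add(-153, Mul(4, -4)), Rational(1, 2)) = Pow(Add(-153, -16), Rational(1, 2)) = Pow(-169, Rational(1, 2)) = Mul(13, I)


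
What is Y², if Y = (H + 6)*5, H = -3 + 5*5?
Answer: 19600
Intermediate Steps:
H = 22 (H = -3 + 25 = 22)
Y = 140 (Y = (22 + 6)*5 = 28*5 = 140)
Y² = 140² = 19600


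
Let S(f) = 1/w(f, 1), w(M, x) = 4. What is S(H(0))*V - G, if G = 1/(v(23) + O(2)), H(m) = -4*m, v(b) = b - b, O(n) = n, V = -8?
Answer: -5/2 ≈ -2.5000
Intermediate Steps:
v(b) = 0
S(f) = ¼ (S(f) = 1/4 = ¼)
G = ½ (G = 1/(0 + 2) = 1/2 = ½ ≈ 0.50000)
S(H(0))*V - G = (¼)*(-8) - 1*½ = -2 - ½ = -5/2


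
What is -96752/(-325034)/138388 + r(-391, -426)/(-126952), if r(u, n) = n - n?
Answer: 12094/5622600649 ≈ 2.1510e-6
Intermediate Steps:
r(u, n) = 0
-96752/(-325034)/138388 + r(-391, -426)/(-126952) = -96752/(-325034)/138388 + 0/(-126952) = -96752*(-1/325034)*(1/138388) + 0*(-1/126952) = (48376/162517)*(1/138388) + 0 = 12094/5622600649 + 0 = 12094/5622600649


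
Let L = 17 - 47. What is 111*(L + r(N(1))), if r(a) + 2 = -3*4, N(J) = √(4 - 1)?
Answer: -4884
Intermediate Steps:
N(J) = √3
r(a) = -14 (r(a) = -2 - 3*4 = -2 - 12 = -14)
L = -30
111*(L + r(N(1))) = 111*(-30 - 14) = 111*(-44) = -4884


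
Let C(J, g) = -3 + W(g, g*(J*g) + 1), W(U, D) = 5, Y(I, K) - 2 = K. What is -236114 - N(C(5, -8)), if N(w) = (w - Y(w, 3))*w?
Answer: -236108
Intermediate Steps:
Y(I, K) = 2 + K
C(J, g) = 2 (C(J, g) = -3 + 5 = 2)
N(w) = w*(-5 + w) (N(w) = (w - (2 + 3))*w = (w - 1*5)*w = (w - 5)*w = (-5 + w)*w = w*(-5 + w))
-236114 - N(C(5, -8)) = -236114 - 2*(-5 + 2) = -236114 - 2*(-3) = -236114 - 1*(-6) = -236114 + 6 = -236108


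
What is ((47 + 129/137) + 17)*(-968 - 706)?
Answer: -14893578/137 ≈ -1.0871e+5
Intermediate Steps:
((47 + 129/137) + 17)*(-968 - 706) = ((47 + 129*(1/137)) + 17)*(-1674) = ((47 + 129/137) + 17)*(-1674) = (6568/137 + 17)*(-1674) = (8897/137)*(-1674) = -14893578/137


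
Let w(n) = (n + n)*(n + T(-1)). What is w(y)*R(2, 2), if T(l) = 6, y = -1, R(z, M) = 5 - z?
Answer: -30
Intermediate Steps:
w(n) = 2*n*(6 + n) (w(n) = (n + n)*(n + 6) = (2*n)*(6 + n) = 2*n*(6 + n))
w(y)*R(2, 2) = (2*(-1)*(6 - 1))*(5 - 1*2) = (2*(-1)*5)*(5 - 2) = -10*3 = -30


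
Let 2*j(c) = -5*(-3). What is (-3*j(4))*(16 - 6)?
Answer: -225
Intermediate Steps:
j(c) = 15/2 (j(c) = (-5*(-3))/2 = (½)*15 = 15/2)
(-3*j(4))*(16 - 6) = (-3*15/2)*(16 - 6) = -45/2*10 = -225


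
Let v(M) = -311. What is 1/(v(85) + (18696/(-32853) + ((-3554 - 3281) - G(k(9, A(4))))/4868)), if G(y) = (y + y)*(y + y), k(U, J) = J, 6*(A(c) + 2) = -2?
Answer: -479785212/150162034477 ≈ -0.0031951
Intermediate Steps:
A(c) = -7/3 (A(c) = -2 + (⅙)*(-2) = -2 - ⅓ = -7/3)
G(y) = 4*y² (G(y) = (2*y)*(2*y) = 4*y²)
1/(v(85) + (18696/(-32853) + ((-3554 - 3281) - G(k(9, A(4))))/4868)) = 1/(-311 + (18696/(-32853) + ((-3554 - 3281) - 4*(-7/3)²)/4868)) = 1/(-311 + (18696*(-1/32853) + (-6835 - 4*49/9)*(1/4868))) = 1/(-311 + (-6232/10951 + (-6835 - 1*196/9)*(1/4868))) = 1/(-311 + (-6232/10951 + (-6835 - 196/9)*(1/4868))) = 1/(-311 + (-6232/10951 - 61711/9*1/4868)) = 1/(-311 + (-6232/10951 - 61711/43812)) = 1/(-311 - 948833545/479785212) = 1/(-150162034477/479785212) = -479785212/150162034477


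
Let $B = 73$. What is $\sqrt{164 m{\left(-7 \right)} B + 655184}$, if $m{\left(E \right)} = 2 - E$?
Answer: $2 \sqrt{190733} \approx 873.46$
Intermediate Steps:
$\sqrt{164 m{\left(-7 \right)} B + 655184} = \sqrt{164 \left(2 - -7\right) 73 + 655184} = \sqrt{164 \left(2 + 7\right) 73 + 655184} = \sqrt{164 \cdot 9 \cdot 73 + 655184} = \sqrt{1476 \cdot 73 + 655184} = \sqrt{107748 + 655184} = \sqrt{762932} = 2 \sqrt{190733}$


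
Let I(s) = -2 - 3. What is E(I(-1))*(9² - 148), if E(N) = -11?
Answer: 737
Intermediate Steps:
I(s) = -5
E(I(-1))*(9² - 148) = -11*(9² - 148) = -11*(81 - 148) = -11*(-67) = 737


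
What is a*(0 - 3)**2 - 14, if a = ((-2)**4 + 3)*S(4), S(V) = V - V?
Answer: -14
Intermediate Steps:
S(V) = 0
a = 0 (a = ((-2)**4 + 3)*0 = (16 + 3)*0 = 19*0 = 0)
a*(0 - 3)**2 - 14 = 0*(0 - 3)**2 - 14 = 0*(-3)**2 - 14 = 0*9 - 14 = 0 - 14 = -14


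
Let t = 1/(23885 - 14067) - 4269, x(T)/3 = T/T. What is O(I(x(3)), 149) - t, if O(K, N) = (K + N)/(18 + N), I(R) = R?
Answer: 7000970183/1639606 ≈ 4269.9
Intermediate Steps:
x(T) = 3 (x(T) = 3*(T/T) = 3*1 = 3)
O(K, N) = (K + N)/(18 + N)
t = -41913041/9818 (t = 1/9818 - 4269 = -41913041/9818 ≈ -4269.0)
O(I(x(3)), 149) - t = (3 + 149)/(18 + 149) - 1*(-41913041/9818) = 152/167 + 41913041/9818 = 7000970183/1639606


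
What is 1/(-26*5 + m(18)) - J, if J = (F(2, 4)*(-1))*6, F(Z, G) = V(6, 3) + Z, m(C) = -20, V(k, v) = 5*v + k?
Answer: 20699/150 ≈ 137.99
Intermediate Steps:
V(k, v) = k + 5*v
F(Z, G) = 21 + Z (F(Z, G) = (6 + 5*3) + Z = (6 + 15) + Z = 21 + Z)
J = -138 (J = ((21 + 2)*(-1))*6 = (23*(-1))*6 = -23*6 = -138)
1/(-26*5 + m(18)) - J = 1/(-26*5 - 20) - 1*(-138) = 1/(-130 - 20) + 138 = 1/(-150) + 138 = -1/150 + 138 = 20699/150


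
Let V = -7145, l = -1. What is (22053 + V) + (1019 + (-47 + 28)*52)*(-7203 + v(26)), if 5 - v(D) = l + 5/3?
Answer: -624752/3 ≈ -2.0825e+5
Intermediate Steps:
v(D) = 13/3 (v(D) = 5 - (-1 + 5/3) = 5 - 1*⅔ = 5 - ⅔ = 13/3)
(22053 + V) + (1019 + (-47 + 28)*52)*(-7203 + v(26)) = (22053 - 7145) + (1019 + (-47 + 28)*52)*(-7203 + 13/3) = 14908 + (1019 - 19*52)*(-21596/3) = 14908 + (1019 - 988)*(-21596/3) = 14908 + 31*(-21596/3) = 14908 - 669476/3 = -624752/3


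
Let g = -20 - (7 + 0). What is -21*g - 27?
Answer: 540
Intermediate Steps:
g = -27 (g = -20 - 1*7 = -20 - 7 = -27)
-21*g - 27 = -21*(-27) - 27 = 567 - 27 = 540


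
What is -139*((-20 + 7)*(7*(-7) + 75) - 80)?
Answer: 58102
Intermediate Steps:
-139*((-20 + 7)*(7*(-7) + 75) - 80) = -139*(-13*(-49 + 75) - 80) = -139*(-13*26 - 80) = -139*(-338 - 80) = -139*(-418) = 58102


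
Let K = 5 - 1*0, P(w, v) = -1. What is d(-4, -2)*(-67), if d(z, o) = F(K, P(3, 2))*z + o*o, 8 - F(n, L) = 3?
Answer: 1072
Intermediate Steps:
K = 5 (K = 5 + 0 = 5)
F(n, L) = 5 (F(n, L) = 8 - 1*3 = 8 - 3 = 5)
d(z, o) = o² + 5*z (d(z, o) = 5*z + o*o = 5*z + o² = o² + 5*z)
d(-4, -2)*(-67) = ((-2)² + 5*(-4))*(-67) = (4 - 20)*(-67) = -16*(-67) = 1072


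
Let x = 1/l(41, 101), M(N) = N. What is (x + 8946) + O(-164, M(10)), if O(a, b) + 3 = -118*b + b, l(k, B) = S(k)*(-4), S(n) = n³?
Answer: 2142891731/275684 ≈ 7773.0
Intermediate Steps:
l(k, B) = -4*k³ (l(k, B) = k³*(-4) = -4*k³)
O(a, b) = -3 - 117*b (O(a, b) = -3 + (-118*b + b) = -3 - 117*b)
x = -1/275684 (x = 1/(-4*41³) = 1/(-4*68921) = 1/(-275684) = -1/275684 ≈ -3.6273e-6)
(x + 8946) + O(-164, M(10)) = (-1/275684 + 8946) + (-3 - 117*10) = 2466269063/275684 + (-3 - 1170) = 2466269063/275684 - 1173 = 2142891731/275684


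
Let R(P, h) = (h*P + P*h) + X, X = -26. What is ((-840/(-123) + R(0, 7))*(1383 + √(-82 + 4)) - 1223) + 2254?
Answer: -1044767/41 - 786*I*√78/41 ≈ -25482.0 - 169.31*I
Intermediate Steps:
R(P, h) = -26 + 2*P*h (R(P, h) = (h*P + P*h) - 26 = (P*h + P*h) - 26 = 2*P*h - 26 = -26 + 2*P*h)
((-840/(-123) + R(0, 7))*(1383 + √(-82 + 4)) - 1223) + 2254 = ((-840/(-123) + (-26 + 2*0*7))*(1383 + √(-82 + 4)) - 1223) + 2254 = ((-840*(-1/123) + (-26 + 0))*(1383 + √(-78)) - 1223) + 2254 = ((280/41 - 26)*(1383 + I*√78) - 1223) + 2254 = (-786*(1383 + I*√78)/41 - 1223) + 2254 = ((-1087038/41 - 786*I*√78/41) - 1223) + 2254 = (-1137181/41 - 786*I*√78/41) + 2254 = -1044767/41 - 786*I*√78/41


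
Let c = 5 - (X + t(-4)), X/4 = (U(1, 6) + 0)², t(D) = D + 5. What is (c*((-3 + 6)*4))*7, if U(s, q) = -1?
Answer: 0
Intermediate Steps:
t(D) = 5 + D
X = 4 (X = 4*(-1 + 0)² = 4*(-1)² = 4*1 = 4)
c = 0 (c = 5 - (4 + (5 - 4)) = 5 - (4 + 1) = 5 - 1*5 = 5 - 5 = 0)
(c*((-3 + 6)*4))*7 = (0*((-3 + 6)*4))*7 = (0*(3*4))*7 = (0*12)*7 = 0*7 = 0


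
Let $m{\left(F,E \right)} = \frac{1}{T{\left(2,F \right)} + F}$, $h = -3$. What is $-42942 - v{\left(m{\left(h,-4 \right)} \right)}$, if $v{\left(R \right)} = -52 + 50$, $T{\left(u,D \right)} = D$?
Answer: $-42940$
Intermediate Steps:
$m{\left(F,E \right)} = \frac{1}{2 F}$ ($m{\left(F,E \right)} = \frac{1}{F + F} = \frac{1}{2 F}$)
$v{\left(R \right)} = -2$
$-42942 - v{\left(m{\left(h,-4 \right)} \right)} = -42942 - -2 = -42942 + 2 = -42940$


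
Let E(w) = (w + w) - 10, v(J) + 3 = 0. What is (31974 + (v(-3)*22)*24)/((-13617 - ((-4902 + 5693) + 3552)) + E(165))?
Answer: -1013/588 ≈ -1.7228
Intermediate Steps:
v(J) = -3 (v(J) = -3 + 0 = -3)
E(w) = -10 + 2*w (E(w) = 2*w - 10 = -10 + 2*w)
(31974 + (v(-3)*22)*24)/((-13617 - ((-4902 + 5693) + 3552)) + E(165)) = (31974 - 3*22*24)/((-13617 - ((-4902 + 5693) + 3552)) + (-10 + 2*165)) = (31974 - 66*24)/((-13617 - (791 + 3552)) + (-10 + 330)) = (31974 - 1584)/((-13617 - 1*4343) + 320) = 30390/((-13617 - 4343) + 320) = 30390/(-17960 + 320) = 30390/(-17640) = 30390*(-1/17640) = -1013/588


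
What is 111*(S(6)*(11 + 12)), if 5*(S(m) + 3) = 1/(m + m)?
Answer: -152329/20 ≈ -7616.5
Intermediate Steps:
S(m) = -3 + 1/(10*m) (S(m) = -3 + 1/(5*(m + m)) = -3 + 1/(5*((2*m))) = -3 + (1/(2*m))/5 = -3 + 1/(10*m))
111*(S(6)*(11 + 12)) = 111*((-3 + (⅒)/6)*(11 + 12)) = 111*((-3 + (⅒)*(⅙))*23) = 111*((-3 + 1/60)*23) = 111*(-179/60*23) = 111*(-4117/60) = -152329/20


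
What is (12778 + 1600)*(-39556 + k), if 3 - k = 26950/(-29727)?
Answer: -16905150334618/29727 ≈ -5.6868e+8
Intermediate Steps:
k = 116131/29727 (k = 3 - 26950/(-29727) = 3 - 26950*(-1)/29727 = 3 - 1*(-26950/29727) = 3 + 26950/29727 = 116131/29727 ≈ 3.9066)
(12778 + 1600)*(-39556 + k) = (12778 + 1600)*(-39556 + 116131/29727) = 14378*(-1175765081/29727) = -16905150334618/29727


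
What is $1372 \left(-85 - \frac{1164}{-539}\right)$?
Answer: $- \frac{1250228}{11} \approx -1.1366 \cdot 10^{5}$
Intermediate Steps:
$1372 \left(-85 - \frac{1164}{-539}\right) = 1372 \left(-85 - - \frac{1164}{539}\right) = 1372 \left(-85 + \frac{1164}{539}\right) = 1372 \left(- \frac{44651}{539}\right) = - \frac{1250228}{11}$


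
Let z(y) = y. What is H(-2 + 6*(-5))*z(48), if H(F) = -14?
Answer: -672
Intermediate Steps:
H(-2 + 6*(-5))*z(48) = -14*48 = -672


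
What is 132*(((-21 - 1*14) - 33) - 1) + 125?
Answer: -8983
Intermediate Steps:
132*(((-21 - 1*14) - 33) - 1) + 125 = 132*(((-21 - 14) - 33) - 1) + 125 = 132*((-35 - 33) - 1) + 125 = 132*(-68 - 1) + 125 = 132*(-69) + 125 = -9108 + 125 = -8983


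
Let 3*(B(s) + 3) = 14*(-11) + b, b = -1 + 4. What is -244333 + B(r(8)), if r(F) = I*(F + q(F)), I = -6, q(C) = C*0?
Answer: -733159/3 ≈ -2.4439e+5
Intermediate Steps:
q(C) = 0
b = 3
r(F) = -6*F (r(F) = -6*(F + 0) = -6*F)
B(s) = -160/3 (B(s) = -3 + (14*(-11) + 3)/3 = -3 + (-154 + 3)/3 = -3 + (1/3)*(-151) = -3 - 151/3 = -160/3)
-244333 + B(r(8)) = -244333 - 160/3 = -733159/3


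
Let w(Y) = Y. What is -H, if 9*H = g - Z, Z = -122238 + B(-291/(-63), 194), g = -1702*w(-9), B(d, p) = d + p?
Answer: -2884505/189 ≈ -15262.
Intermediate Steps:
g = 15318 (g = -1702*(-9) = 15318)
Z = -2562827/21 (Z = -122238 + (-291/(-63) + 194) = -122238 + (-291*(-1/63) + 194) = -122238 + (97/21 + 194) = -122238 + 4171/21 = -2562827/21 ≈ -1.2204e+5)
H = 2884505/189 (H = (15318 - 1*(-2562827/21))/9 = (15318 + 2562827/21)/9 = (⅑)*(2884505/21) = 2884505/189 ≈ 15262.)
-H = -1*2884505/189 = -2884505/189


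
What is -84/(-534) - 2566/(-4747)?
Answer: 294832/422483 ≈ 0.69785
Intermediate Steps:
-84/(-534) - 2566/(-4747) = -84*(-1/534) - 2566*(-1/4747) = 14/89 + 2566/4747 = 294832/422483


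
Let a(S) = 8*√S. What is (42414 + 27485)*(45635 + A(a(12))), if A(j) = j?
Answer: 3189840865 + 1118384*√3 ≈ 3.1918e+9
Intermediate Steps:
(42414 + 27485)*(45635 + A(a(12))) = (42414 + 27485)*(45635 + 8*√12) = 69899*(45635 + 8*(2*√3)) = 69899*(45635 + 16*√3) = 3189840865 + 1118384*√3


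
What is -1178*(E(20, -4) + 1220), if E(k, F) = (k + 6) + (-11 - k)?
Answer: -1431270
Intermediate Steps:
E(k, F) = -5 (E(k, F) = (6 + k) + (-11 - k) = -5)
-1178*(E(20, -4) + 1220) = -1178*(-5 + 1220) = -1178*1215 = -1431270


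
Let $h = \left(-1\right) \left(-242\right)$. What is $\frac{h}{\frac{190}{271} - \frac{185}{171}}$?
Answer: $- \frac{11214522}{17645} \approx -635.56$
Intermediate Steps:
$h = 242$
$\frac{h}{\frac{190}{271} - \frac{185}{171}} = \frac{242}{\frac{190}{271} - \frac{185}{171}} = \frac{242}{- \frac{17645}{46341}} = 242 \left(- \frac{46341}{17645}\right) = - \frac{11214522}{17645}$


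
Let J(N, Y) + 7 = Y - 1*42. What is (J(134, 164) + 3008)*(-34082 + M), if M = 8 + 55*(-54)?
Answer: -115688412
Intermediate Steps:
J(N, Y) = -49 + Y (J(N, Y) = -7 + (Y - 1*42) = -7 + (Y - 42) = -7 + (-42 + Y) = -49 + Y)
M = -2962 (M = 8 - 2970 = -2962)
(J(134, 164) + 3008)*(-34082 + M) = ((-49 + 164) + 3008)*(-34082 - 2962) = (115 + 3008)*(-37044) = 3123*(-37044) = -115688412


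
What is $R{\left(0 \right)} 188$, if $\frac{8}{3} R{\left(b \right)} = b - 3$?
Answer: $- \frac{423}{2} \approx -211.5$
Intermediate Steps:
$R{\left(b \right)} = - \frac{9}{8} + \frac{3 b}{8}$ ($R{\left(b \right)} = \frac{3 \left(b - 3\right)}{8} = \frac{3 \left(-3 + b\right)}{8} = - \frac{9}{8} + \frac{3 b}{8}$)
$R{\left(0 \right)} 188 = \left(- \frac{9}{8} + \frac{3}{8} \cdot 0\right) 188 = \left(- \frac{9}{8} + 0\right) 188 = \left(- \frac{9}{8}\right) 188 = - \frac{423}{2}$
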